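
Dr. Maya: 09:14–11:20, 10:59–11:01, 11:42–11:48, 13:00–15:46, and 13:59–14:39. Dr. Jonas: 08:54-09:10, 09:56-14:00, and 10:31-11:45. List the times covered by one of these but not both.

08:54–09:10, 09:14–09:56, 11:20–11:42, 11:48–13:00, 14:00–15:46

Merge the first list: 09:14–11:20, 11:42–11:48, 13:00–15:46.
Merge the second list: 08:54–09:10, 09:56–14:00.
A but not B: 09:14–09:56, 14:00–15:46.
B but not A: 08:54–09:10, 11:20–11:42, 11:48–13:00.
Combining gives A △ B.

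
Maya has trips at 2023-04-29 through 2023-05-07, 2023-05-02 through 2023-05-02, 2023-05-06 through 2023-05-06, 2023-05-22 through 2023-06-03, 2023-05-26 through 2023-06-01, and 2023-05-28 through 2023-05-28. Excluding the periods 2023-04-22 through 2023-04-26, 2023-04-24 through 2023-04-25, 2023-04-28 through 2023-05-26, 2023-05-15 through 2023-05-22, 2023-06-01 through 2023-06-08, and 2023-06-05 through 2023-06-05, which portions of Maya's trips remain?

Merge the first list: 2023-04-29 through 2023-05-07, 2023-05-22 through 2023-06-03.
Merge the second list: 2023-04-22 through 2023-04-26, 2023-04-28 through 2023-05-26, 2023-06-01 through 2023-06-08.
2023-04-29 through 2023-05-07: entirely removed.
2023-05-22 through 2023-06-03 \ B = 2023-05-27 through 2023-05-31.

2023-05-27 through 2023-05-31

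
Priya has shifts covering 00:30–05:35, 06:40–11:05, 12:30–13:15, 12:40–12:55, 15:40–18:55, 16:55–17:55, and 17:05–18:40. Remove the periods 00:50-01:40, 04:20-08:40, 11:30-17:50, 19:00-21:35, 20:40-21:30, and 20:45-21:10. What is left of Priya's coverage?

A, merged: 00:30–05:35, 06:40–11:05, 12:30–13:15, 15:40–18:55.
B, merged: 00:50–01:40, 04:20–08:40, 11:30–17:50, 19:00–21:35.
00:30–05:35 \ B = 00:30–00:50, 01:40–04:20.
06:40–11:05 \ B = 08:40–11:05.
12:30–13:15: entirely removed.
15:40–18:55 \ B = 17:50–18:55.

00:30–00:50, 01:40–04:20, 08:40–11:05, 17:50–18:55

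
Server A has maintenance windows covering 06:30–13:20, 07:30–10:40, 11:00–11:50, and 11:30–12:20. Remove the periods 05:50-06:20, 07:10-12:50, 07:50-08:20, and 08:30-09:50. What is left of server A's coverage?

06:30–07:10, 12:50–13:20

A, merged: 06:30–13:20.
B, merged: 05:50–06:20, 07:10–12:50.
06:30–13:20 \ B = 06:30–07:10, 12:50–13:20.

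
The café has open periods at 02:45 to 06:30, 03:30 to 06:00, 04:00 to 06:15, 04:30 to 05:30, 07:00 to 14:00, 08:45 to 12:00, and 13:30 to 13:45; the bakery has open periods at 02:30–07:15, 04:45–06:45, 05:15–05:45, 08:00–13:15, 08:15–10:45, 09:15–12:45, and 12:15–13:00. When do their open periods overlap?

02:45–06:30, 07:00–07:15, 08:00–13:15

A, merged: 02:45–06:30, 07:00–14:00.
B, merged: 02:30–07:15, 08:00–13:15.
02:45–06:30 meets the second set on 02:45–06:30.
07:00–14:00 meets the second set on 07:00–07:15, 08:00–13:15.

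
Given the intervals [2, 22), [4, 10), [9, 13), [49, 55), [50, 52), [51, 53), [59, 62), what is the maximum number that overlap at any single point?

At 9, 3 of the intervals are simultaneously active.
No point has more.

3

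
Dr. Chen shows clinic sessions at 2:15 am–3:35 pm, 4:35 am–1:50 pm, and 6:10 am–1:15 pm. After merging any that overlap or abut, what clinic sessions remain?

2:15 am–3:35 pm

4:35 am–1:50 pm overlaps/touches 2:15 am–3:35 pm → extend to 2:15 am–3:35 pm.
6:10 am–1:15 pm overlaps/touches 2:15 am–3:35 pm → extend to 2:15 am–3:35 pm.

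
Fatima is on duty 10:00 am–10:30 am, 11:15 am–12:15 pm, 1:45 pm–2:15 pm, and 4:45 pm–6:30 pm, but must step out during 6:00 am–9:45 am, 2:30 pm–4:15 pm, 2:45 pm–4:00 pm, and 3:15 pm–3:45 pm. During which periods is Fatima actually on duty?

Second set merges to 6:00 am-9:45 am, 2:30 pm-4:15 pm.
10:00 am-10:30 am: nothing removed.
11:15 am-12:15 pm: nothing removed.
1:45 pm-2:15 pm: nothing removed.
4:45 pm-6:30 pm: nothing removed.

10:00 am-10:30 am, 11:15 am-12:15 pm, 1:45 pm-2:15 pm, 4:45 pm-6:30 pm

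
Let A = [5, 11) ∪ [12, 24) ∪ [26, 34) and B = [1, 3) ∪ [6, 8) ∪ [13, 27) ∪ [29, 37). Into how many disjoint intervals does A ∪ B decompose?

3

A ∪ B = [1, 3), [5, 11), [12, 37).
That is 3 disjoint pieces.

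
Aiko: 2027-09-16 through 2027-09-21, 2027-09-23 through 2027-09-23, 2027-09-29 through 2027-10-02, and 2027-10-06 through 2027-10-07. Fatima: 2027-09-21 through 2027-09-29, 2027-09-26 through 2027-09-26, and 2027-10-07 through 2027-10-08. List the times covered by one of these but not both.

2027-09-16 through 2027-09-20, 2027-09-22 through 2027-09-22, 2027-09-24 through 2027-09-28, 2027-09-30 through 2027-10-02, 2027-10-06 through 2027-10-06, 2027-10-08 through 2027-10-08

B, merged: 2027-09-21 through 2027-09-29, 2027-10-07 through 2027-10-08.
A but not B: 2027-09-16 through 2027-09-20, 2027-09-30 through 2027-10-02, 2027-10-06 through 2027-10-06.
B but not A: 2027-09-22 through 2027-09-22, 2027-09-24 through 2027-09-28, 2027-10-08 through 2027-10-08.
Combining gives A △ B.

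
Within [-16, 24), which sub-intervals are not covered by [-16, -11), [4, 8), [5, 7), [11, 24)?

The merged coverage is [-16, -11), [4, 8), [11, 24).
Gaps within [-16, 24): [-11, 4), [8, 11).

[-11, 4) ∪ [8, 11)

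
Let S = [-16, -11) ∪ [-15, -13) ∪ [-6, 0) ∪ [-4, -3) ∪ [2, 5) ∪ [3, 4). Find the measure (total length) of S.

Merged: [-16, -11), [-6, 0), [2, 5).
Lengths: 5 + 6 + 3 = 14.

14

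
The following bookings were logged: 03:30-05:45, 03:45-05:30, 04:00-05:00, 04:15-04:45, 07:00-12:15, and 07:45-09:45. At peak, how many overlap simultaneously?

Walk the sorted start/end points keeping a running depth.
The depth first hits 4 at 04:15.

4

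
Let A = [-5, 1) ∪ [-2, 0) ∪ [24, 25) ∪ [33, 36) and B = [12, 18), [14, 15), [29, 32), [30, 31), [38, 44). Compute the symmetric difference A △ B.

Merge the first list: [-5, 1), [24, 25), [33, 36).
Merge the second list: [12, 18), [29, 32), [38, 44).
Only in the first: [-5, 1), [24, 25), [33, 36).
Only in the second: [12, 18), [29, 32), [38, 44).
Together these are the periods covered by exactly one.

[-5, 1) ∪ [12, 18) ∪ [24, 25) ∪ [29, 32) ∪ [33, 36) ∪ [38, 44)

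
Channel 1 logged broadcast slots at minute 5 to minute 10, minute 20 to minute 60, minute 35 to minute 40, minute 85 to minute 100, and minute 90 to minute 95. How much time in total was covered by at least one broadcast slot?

60 minutes

Merged: minute 5 to minute 10, minute 20 to minute 60, minute 85 to minute 100.
Lengths: 5 minutes + 40 minutes + 15 minutes = 60 minutes.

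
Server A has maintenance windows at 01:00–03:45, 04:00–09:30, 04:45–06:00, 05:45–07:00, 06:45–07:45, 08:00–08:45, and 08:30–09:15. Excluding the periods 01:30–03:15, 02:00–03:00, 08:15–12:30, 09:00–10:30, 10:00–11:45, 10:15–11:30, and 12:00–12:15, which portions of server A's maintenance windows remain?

A, merged: 01:00–03:45, 04:00–09:30.
B, merged: 01:30–03:15, 08:15–12:30.
01:00–03:45 with B removed leaves 01:00–01:30, 03:15–03:45.
04:00–09:30 with B removed leaves 04:00–08:15.

01:00–01:30, 03:15–03:45, 04:00–08:15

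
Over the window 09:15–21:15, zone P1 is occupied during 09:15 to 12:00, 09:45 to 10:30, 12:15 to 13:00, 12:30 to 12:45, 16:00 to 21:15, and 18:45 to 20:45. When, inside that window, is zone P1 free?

The merged coverage is 09:15–12:00, 12:15–13:00, 16:00–21:15.
Uncovered inside 09:15–21:15: 12:00–12:15, 13:00–16:00.

12:00–12:15, 13:00–16:00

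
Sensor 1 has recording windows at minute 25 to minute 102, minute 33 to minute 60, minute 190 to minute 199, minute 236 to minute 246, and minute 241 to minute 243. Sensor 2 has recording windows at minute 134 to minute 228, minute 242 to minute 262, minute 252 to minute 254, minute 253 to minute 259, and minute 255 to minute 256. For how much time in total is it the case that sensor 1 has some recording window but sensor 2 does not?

83 minutes

Merge the first list: minute 25 to minute 102, minute 190 to minute 199, minute 236 to minute 246.
Merge the second list: minute 134 to minute 228, minute 242 to minute 262.
A \ B = minute 25 to minute 102, minute 236 to minute 242.
Total: 77 minutes + 6 minutes = 83 minutes.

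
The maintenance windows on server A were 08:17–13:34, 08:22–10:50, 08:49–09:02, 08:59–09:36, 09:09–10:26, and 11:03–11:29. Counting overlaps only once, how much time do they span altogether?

Merged: 08:17-13:34.
Length: 5 h 17 min.

5 h 17 min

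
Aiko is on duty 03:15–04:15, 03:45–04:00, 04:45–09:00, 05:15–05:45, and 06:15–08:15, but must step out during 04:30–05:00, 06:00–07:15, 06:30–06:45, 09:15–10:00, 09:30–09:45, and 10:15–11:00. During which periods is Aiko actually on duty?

First set merges to 03:15-04:15, 04:45-09:00.
Second set merges to 04:30-05:00, 06:00-07:15, 09:15-10:00, 10:15-11:00.
03:15-04:15: nothing removed.
04:45-09:00 \ B = 05:00-06:00, 07:15-09:00.

03:15-04:15, 05:00-06:00, 07:15-09:00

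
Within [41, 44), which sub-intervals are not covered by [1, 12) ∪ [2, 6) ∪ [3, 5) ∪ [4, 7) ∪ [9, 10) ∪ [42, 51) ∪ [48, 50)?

After merging, the occupied span is [1, 12), [42, 51).
Gaps within [41, 44): [41, 42).

[41, 42)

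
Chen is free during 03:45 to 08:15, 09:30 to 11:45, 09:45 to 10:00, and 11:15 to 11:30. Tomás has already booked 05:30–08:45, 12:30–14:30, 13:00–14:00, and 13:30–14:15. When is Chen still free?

A, merged: 03:45–08:15, 09:30–11:45.
B, merged: 05:30–08:45, 12:30–14:30.
03:45–08:15 with B removed leaves 03:45–05:30.
09:30–11:45 is untouched.

03:45–05:30, 09:30–11:45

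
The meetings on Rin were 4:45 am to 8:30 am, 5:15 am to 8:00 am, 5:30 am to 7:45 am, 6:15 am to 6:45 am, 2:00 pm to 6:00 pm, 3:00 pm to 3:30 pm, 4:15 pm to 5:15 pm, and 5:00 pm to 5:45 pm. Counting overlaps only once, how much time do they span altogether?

7 h 45 min

Merged: 4:45 am–8:30 am, 2:00 pm–6:00 pm.
Lengths: 3 h 45 min + 4 h = 7 h 45 min.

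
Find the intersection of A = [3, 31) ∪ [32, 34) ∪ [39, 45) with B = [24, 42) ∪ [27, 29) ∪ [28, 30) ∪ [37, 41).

[24, 31) ∪ [32, 34) ∪ [39, 42)

Second set merges to [24, 42).
[3, 31) meets the second set on [24, 31).
[32, 34) meets the second set on [32, 34).
[39, 45) meets the second set on [39, 42).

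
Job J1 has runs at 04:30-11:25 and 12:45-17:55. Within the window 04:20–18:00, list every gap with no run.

04:20-04:30, 11:25-12:45, 17:55-18:00

After merging, the occupied span is 04:30-11:25, 12:45-17:55.
Uncovered inside 04:20-18:00: 04:20-04:30, 11:25-12:45, 17:55-18:00.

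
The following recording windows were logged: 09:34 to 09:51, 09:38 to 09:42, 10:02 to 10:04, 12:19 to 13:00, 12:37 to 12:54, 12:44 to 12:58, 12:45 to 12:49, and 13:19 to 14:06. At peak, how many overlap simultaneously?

4

At 12:45, 4 of the intervals are simultaneously active.
No point has more.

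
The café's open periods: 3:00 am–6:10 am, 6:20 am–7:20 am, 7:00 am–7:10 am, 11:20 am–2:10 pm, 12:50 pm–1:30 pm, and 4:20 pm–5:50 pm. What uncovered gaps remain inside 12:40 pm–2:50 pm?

The merged coverage is 3:00 am–6:10 am, 6:20 am–7:20 am, 11:20 am–2:10 pm, 4:20 pm–5:50 pm.
Complement within 12:40 pm–2:50 pm: 2:10 pm–2:50 pm.

2:10 pm–2:50 pm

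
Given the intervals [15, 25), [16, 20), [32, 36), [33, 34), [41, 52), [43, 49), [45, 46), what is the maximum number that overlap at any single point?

3

Walk the sorted start/end points keeping a running depth.
The depth first hits 3 at 45.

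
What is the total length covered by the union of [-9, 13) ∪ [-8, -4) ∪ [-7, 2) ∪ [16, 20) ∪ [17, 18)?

Merged: [-9, 13), [16, 20).
Lengths: 22 + 4 = 26.

26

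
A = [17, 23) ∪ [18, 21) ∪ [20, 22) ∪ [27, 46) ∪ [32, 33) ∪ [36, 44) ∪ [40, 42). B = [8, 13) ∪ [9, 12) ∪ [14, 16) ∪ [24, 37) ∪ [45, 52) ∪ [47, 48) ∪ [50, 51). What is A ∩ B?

[27, 37) ∪ [45, 46)

Merge the first list: [17, 23), [27, 46).
Merge the second list: [8, 13), [14, 16), [24, 37), [45, 52).
[17, 23) meets no B interval.
[27, 46) ∩ B → [27, 37), [45, 46).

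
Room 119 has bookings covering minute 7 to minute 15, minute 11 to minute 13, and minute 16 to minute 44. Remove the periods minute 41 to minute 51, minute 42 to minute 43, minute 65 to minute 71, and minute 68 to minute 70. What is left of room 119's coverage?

minute 7 to minute 15, minute 16 to minute 41

First set merges to minute 7 to minute 15, minute 16 to minute 44.
Second set merges to minute 41 to minute 51, minute 65 to minute 71.
minute 7 to minute 15: nothing removed.
minute 16 to minute 44 \ B = minute 16 to minute 41.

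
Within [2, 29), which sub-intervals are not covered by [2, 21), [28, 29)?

Covered (merged): [2, 21), [28, 29).
Complement within [2, 29): [21, 28).

[21, 28)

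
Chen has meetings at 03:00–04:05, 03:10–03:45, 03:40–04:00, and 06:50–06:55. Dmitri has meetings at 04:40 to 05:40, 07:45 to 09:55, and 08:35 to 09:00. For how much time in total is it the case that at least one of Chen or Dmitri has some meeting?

First set merges to 03:00–04:05, 06:50–06:55.
Second set merges to 04:40–05:40, 07:45–09:55.
A ∪ B = 03:00–04:05, 04:40–05:40, 06:50–06:55, 07:45–09:55.
Total: 1 h 5 min + 1 h + 5 min + 2 h 10 min = 4 h 20 min.

4 h 20 min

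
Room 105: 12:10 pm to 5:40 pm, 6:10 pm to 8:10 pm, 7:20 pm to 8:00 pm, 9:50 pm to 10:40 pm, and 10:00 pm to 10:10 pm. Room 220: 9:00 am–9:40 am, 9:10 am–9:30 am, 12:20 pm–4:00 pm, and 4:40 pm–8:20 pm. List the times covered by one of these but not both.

9:00 am–9:40 am, 12:10 pm–12:20 pm, 4:00 pm–4:40 pm, 5:40 pm–6:10 pm, 8:10 pm–8:20 pm, 9:50 pm–10:40 pm

Merge the first list: 12:10 pm–5:40 pm, 6:10 pm–8:10 pm, 9:50 pm–10:40 pm.
Merge the second list: 9:00 am–9:40 am, 12:20 pm–4:00 pm, 4:40 pm–8:20 pm.
A but not B: 12:10 pm–12:20 pm, 4:00 pm–4:40 pm, 9:50 pm–10:40 pm.
B but not A: 9:00 am–9:40 am, 5:40 pm–6:10 pm, 8:10 pm–8:20 pm.
Combining gives A △ B.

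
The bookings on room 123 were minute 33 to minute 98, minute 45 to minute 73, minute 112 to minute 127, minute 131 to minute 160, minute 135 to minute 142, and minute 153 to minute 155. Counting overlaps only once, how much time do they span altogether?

Merged: minute 33 to minute 98, minute 112 to minute 127, minute 131 to minute 160.
Lengths: 65 minutes + 15 minutes + 29 minutes = 109 minutes.

109 minutes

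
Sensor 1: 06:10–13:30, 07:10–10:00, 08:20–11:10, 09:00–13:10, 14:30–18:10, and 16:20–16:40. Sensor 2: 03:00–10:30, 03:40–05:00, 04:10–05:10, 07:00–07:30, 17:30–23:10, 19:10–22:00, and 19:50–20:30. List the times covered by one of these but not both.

A, merged: 06:10–13:30, 14:30–18:10.
B, merged: 03:00–10:30, 17:30–23:10.
A \ B = 10:30–13:30, 14:30–17:30.
B \ A = 03:00–06:10, 18:10–23:10.
Union of the two gives the symmetric difference.

03:00–06:10, 10:30–13:30, 14:30–17:30, 18:10–23:10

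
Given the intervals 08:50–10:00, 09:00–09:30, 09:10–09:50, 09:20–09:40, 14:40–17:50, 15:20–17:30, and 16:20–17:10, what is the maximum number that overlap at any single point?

4

Sweep endpoints in order; track running count of active intervals.
Peak of 4 reached at 09:20.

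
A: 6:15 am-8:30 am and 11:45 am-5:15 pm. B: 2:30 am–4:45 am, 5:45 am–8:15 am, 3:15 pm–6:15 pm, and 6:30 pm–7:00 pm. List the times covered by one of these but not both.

2:30 am-4:45 am, 5:45 am-6:15 am, 8:15 am-8:30 am, 11:45 am-3:15 pm, 5:15 pm-6:15 pm, 6:30 pm-7:00 pm

Only in the first: 8:15 am-8:30 am, 11:45 am-3:15 pm.
Only in the second: 2:30 am-4:45 am, 5:45 am-6:15 am, 5:15 pm-6:15 pm, 6:30 pm-7:00 pm.
Together these are the periods covered by exactly one.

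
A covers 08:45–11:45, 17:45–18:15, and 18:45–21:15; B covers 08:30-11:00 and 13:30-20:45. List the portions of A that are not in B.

11:00–11:45, 20:45–21:15

08:45–11:45 with B removed leaves 11:00–11:45.
17:45–18:15 lies entirely inside B → drops out.
18:45–21:15 with B removed leaves 20:45–21:15.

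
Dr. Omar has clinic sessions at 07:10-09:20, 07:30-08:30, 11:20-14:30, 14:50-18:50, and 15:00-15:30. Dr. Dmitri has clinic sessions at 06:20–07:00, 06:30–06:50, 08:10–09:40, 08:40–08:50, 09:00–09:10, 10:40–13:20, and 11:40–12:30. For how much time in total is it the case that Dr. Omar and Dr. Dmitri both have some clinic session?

Merge the first list: 07:10-09:20, 11:20-14:30, 14:50-18:50.
Merge the second list: 06:20-07:00, 08:10-09:40, 10:40-13:20.
A ∩ B = 08:10-09:20, 11:20-13:20.
Total: 1 h 10 min + 2 h = 3 h 10 min.

3 h 10 min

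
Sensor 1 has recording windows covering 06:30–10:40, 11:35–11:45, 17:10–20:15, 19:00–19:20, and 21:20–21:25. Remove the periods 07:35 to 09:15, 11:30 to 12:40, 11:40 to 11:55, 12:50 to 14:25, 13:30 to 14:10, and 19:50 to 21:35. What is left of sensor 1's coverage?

06:30-07:35, 09:15-10:40, 17:10-19:50

A, merged: 06:30-10:40, 11:35-11:45, 17:10-20:15, 21:20-21:25.
B, merged: 07:35-09:15, 11:30-12:40, 12:50-14:25, 19:50-21:35.
06:30-10:40 minus B → 06:30-07:35, 09:15-10:40.
11:35-11:45: fully covered by B → removed.
17:10-20:15 minus B → 17:10-19:50.
21:20-21:25: fully covered by B → removed.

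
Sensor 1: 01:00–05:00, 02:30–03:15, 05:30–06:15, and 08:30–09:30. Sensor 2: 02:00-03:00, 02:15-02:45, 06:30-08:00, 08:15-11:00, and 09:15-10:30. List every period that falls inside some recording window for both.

Merge the first list: 01:00–05:00, 05:30–06:15, 08:30–09:30.
Merge the second list: 02:00–03:00, 06:30–08:00, 08:15–11:00.
01:00–05:00 ∩ B → 02:00–03:00.
05:30–06:15 meets no B interval.
08:30–09:30 ∩ B → 08:30–09:30.

02:00–03:00, 08:30–09:30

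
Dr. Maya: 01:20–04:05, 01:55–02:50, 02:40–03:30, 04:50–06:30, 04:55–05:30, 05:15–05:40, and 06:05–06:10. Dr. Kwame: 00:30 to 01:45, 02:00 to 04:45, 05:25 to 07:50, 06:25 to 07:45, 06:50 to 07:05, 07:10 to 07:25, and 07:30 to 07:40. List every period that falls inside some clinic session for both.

Merge the first list: 01:20–04:05, 04:50–06:30.
Merge the second list: 00:30–01:45, 02:00–04:45, 05:25–07:50.
01:20–04:05 meets the second set on 01:20–01:45, 02:00–04:05.
04:50–06:30 meets the second set on 05:25–06:30.

01:20–01:45, 02:00–04:05, 05:25–06:30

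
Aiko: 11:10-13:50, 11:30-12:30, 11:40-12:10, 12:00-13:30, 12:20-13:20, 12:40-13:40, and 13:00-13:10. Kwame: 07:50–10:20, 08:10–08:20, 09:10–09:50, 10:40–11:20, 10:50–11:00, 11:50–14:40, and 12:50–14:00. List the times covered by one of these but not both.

07:50-10:20, 10:40-11:10, 11:20-11:50, 13:50-14:40

A, merged: 11:10-13:50.
B, merged: 07:50-10:20, 10:40-11:20, 11:50-14:40.
Only in the first: 11:20-11:50.
Only in the second: 07:50-10:20, 10:40-11:10, 13:50-14:40.
Together these are the periods covered by exactly one.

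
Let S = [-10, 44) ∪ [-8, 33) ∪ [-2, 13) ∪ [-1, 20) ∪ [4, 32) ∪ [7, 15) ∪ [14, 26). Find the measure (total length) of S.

Merged: [-10, 44).
Length: 54.

54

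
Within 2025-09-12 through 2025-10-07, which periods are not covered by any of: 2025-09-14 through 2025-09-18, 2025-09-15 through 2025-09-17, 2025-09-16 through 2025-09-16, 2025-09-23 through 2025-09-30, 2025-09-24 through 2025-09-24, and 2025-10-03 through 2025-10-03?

2025-09-12 through 2025-09-13, 2025-09-19 through 2025-09-22, 2025-10-01 through 2025-10-02, 2025-10-04 through 2025-10-07

Covered (merged): 2025-09-14 through 2025-09-18, 2025-09-23 through 2025-09-30, 2025-10-03 through 2025-10-03.
Uncovered inside 2025-09-12 through 2025-10-07: 2025-09-12 through 2025-09-13, 2025-09-19 through 2025-09-22, 2025-10-01 through 2025-10-02, 2025-10-04 through 2025-10-07.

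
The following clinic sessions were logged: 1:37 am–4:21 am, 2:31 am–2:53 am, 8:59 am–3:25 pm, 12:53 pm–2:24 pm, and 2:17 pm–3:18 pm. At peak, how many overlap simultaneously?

Sweep endpoints in order; track running count of active intervals.
Peak of 3 reached at 2:17 pm.

3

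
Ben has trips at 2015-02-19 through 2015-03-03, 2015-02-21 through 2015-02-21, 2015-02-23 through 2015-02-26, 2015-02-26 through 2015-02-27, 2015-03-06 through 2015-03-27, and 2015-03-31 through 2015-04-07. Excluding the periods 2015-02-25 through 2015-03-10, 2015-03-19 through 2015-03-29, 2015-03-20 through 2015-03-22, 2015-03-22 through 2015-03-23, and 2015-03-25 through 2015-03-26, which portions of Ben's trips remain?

2015-02-19 through 2015-02-24, 2015-03-11 through 2015-03-18, 2015-03-31 through 2015-04-07

First set merges to 2015-02-19 through 2015-03-03, 2015-03-06 through 2015-03-27, 2015-03-31 through 2015-04-07.
Second set merges to 2015-02-25 through 2015-03-10, 2015-03-19 through 2015-03-29.
2015-02-19 through 2015-03-03 minus B → 2015-02-19 through 2015-02-24.
2015-03-06 through 2015-03-27 minus B → 2015-03-11 through 2015-03-18.
2015-03-31 through 2015-04-07: no B overlap → unchanged.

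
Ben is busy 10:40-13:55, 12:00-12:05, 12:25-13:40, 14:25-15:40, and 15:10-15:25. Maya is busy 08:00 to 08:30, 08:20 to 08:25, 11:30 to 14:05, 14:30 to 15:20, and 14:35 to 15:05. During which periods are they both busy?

A, merged: 10:40-13:55, 14:25-15:40.
B, merged: 08:00-08:30, 11:30-14:05, 14:30-15:20.
10:40-13:55 ∩ B → 11:30-13:55.
14:25-15:40 ∩ B → 14:30-15:20.

11:30-13:55, 14:30-15:20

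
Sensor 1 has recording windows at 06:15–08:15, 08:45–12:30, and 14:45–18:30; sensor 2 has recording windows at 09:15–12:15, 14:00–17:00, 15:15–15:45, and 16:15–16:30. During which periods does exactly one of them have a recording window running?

06:15-08:15, 08:45-09:15, 12:15-12:30, 14:00-14:45, 17:00-18:30

B, merged: 09:15-12:15, 14:00-17:00.
A but not B: 06:15-08:15, 08:45-09:15, 12:15-12:30, 17:00-18:30.
B but not A: 14:00-14:45.
Combining gives A △ B.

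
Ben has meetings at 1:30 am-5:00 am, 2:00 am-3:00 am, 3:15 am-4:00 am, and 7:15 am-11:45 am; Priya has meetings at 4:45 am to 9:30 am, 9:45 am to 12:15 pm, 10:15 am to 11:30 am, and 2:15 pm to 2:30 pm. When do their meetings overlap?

First set merges to 1:30 am-5:00 am, 7:15 am-11:45 am.
Second set merges to 4:45 am-9:30 am, 9:45 am-12:15 pm, 2:15 pm-2:30 pm.
1:30 am-5:00 am overlaps B on 4:45 am-5:00 am.
7:15 am-11:45 am overlaps B on 7:15 am-9:30 am, 9:45 am-11:45 am.

4:45 am-5:00 am, 7:15 am-9:30 am, 9:45 am-11:45 am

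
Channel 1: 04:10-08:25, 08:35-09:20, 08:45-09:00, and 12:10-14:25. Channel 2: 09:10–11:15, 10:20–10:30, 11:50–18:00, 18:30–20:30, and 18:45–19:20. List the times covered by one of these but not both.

A, merged: 04:10–08:25, 08:35–09:20, 12:10–14:25.
B, merged: 09:10–11:15, 11:50–18:00, 18:30–20:30.
A but not B: 04:10–08:25, 08:35–09:10.
B but not A: 09:20–11:15, 11:50–12:10, 14:25–18:00, 18:30–20:30.
Combining gives A △ B.

04:10–08:25, 08:35–09:10, 09:20–11:15, 11:50–12:10, 14:25–18:00, 18:30–20:30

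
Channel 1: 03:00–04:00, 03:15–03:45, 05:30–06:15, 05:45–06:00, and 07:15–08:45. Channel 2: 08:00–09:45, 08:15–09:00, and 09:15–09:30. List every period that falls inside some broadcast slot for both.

First set merges to 03:00-04:00, 05:30-06:15, 07:15-08:45.
Second set merges to 08:00-09:45.
03:00-04:00 falls entirely outside B.
05:30-06:15 falls entirely outside B.
07:15-08:45 overlaps B on 08:00-08:45.

08:00-08:45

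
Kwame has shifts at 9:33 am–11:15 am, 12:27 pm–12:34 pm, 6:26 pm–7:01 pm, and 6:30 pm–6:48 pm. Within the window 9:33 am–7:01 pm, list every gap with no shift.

11:15 am–12:27 pm, 12:34 pm–6:26 pm

Covered (merged): 9:33 am–11:15 am, 12:27 pm–12:34 pm, 6:26 pm–7:01 pm.
Gaps within 9:33 am–7:01 pm: 11:15 am–12:27 pm, 12:34 pm–6:26 pm.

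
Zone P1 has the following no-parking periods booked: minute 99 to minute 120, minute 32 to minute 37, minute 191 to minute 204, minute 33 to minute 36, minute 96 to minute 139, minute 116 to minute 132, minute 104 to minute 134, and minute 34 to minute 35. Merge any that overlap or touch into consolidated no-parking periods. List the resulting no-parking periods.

Sort by start: minute 32 to minute 37, minute 33 to minute 36, minute 34 to minute 35, minute 96 to minute 139, minute 99 to minute 120, minute 104 to minute 134, minute 116 to minute 132, minute 191 to minute 204.
minute 33 to minute 36 overlaps/touches minute 32 to minute 37 → extend to minute 32 to minute 37.
minute 34 to minute 35 overlaps/touches minute 32 to minute 37 → extend to minute 32 to minute 37.
minute 96 to minute 139 is disjoint → start new block.
minute 99 to minute 120 overlaps/touches minute 96 to minute 139 → extend to minute 96 to minute 139.
minute 104 to minute 134 overlaps/touches minute 96 to minute 139 → extend to minute 96 to minute 139.
minute 116 to minute 132 overlaps/touches minute 96 to minute 139 → extend to minute 96 to minute 139.
minute 191 to minute 204 is disjoint → start new block.

minute 32 to minute 37, minute 96 to minute 139, minute 191 to minute 204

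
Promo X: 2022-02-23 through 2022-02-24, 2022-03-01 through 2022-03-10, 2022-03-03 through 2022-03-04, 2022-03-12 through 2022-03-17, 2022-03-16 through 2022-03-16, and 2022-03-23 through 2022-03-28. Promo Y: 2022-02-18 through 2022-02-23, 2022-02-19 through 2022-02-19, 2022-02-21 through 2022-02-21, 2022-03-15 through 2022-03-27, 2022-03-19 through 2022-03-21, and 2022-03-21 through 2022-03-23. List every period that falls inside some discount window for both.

2022-02-23 through 2022-02-23, 2022-03-15 through 2022-03-17, 2022-03-23 through 2022-03-27

First set merges to 2022-02-23 through 2022-02-24, 2022-03-01 through 2022-03-10, 2022-03-12 through 2022-03-17, 2022-03-23 through 2022-03-28.
Second set merges to 2022-02-18 through 2022-02-23, 2022-03-15 through 2022-03-27.
2022-02-23 through 2022-02-24 meets the second set on 2022-02-23 through 2022-02-23.
2022-03-01 through 2022-03-10: no overlap with the second set.
2022-03-12 through 2022-03-17 meets the second set on 2022-03-15 through 2022-03-17.
2022-03-23 through 2022-03-28 meets the second set on 2022-03-23 through 2022-03-27.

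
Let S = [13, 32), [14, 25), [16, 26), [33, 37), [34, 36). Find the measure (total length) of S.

Merged: [13, 32), [33, 37).
Lengths: 19 + 4 = 23.

23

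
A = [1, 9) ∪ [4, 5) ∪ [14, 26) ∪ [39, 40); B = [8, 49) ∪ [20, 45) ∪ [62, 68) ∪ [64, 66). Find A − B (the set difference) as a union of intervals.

[1, 8)

Merge the first list: [1, 9), [14, 26), [39, 40).
Merge the second list: [8, 49), [62, 68).
[1, 9) with B removed leaves [1, 8).
[14, 26) lies entirely inside B → drops out.
[39, 40) lies entirely inside B → drops out.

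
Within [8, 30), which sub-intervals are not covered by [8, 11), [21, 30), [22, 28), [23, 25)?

[11, 21)

Covered (merged): [8, 11), [21, 30).
Uncovered inside [8, 30): [11, 21).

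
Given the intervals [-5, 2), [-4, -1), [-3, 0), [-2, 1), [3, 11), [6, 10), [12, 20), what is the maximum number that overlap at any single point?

4

Walk the sorted start/end points keeping a running depth.
The depth first hits 4 at -2.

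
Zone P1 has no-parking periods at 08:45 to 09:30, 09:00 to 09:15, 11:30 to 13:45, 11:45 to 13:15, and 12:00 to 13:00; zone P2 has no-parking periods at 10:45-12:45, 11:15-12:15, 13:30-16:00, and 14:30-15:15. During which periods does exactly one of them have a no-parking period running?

Merge the first list: 08:45–09:30, 11:30–13:45.
Merge the second list: 10:45–12:45, 13:30–16:00.
A \ B = 08:45–09:30, 12:45–13:30.
B \ A = 10:45–11:30, 13:45–16:00.
Union of the two gives the symmetric difference.

08:45–09:30, 10:45–11:30, 12:45–13:30, 13:45–16:00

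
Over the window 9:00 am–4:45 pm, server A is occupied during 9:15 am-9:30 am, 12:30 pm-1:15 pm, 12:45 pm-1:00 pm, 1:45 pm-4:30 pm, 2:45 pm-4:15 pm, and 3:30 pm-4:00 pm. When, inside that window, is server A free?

9:00 am–9:15 am, 9:30 am–12:30 pm, 1:15 pm–1:45 pm, 4:30 pm–4:45 pm

Covered (merged): 9:15 am–9:30 am, 12:30 pm–1:15 pm, 1:45 pm–4:30 pm.
Complement within 9:00 am–4:45 pm: 9:00 am–9:15 am, 9:30 am–12:30 pm, 1:15 pm–1:45 pm, 4:30 pm–4:45 pm.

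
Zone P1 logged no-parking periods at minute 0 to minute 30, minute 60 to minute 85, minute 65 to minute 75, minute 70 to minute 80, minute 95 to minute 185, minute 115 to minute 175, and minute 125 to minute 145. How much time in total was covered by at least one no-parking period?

Merged: minute 0 to minute 30, minute 60 to minute 85, minute 95 to minute 185.
Lengths: 30 minutes + 25 minutes + 90 minutes = 145 minutes.

145 minutes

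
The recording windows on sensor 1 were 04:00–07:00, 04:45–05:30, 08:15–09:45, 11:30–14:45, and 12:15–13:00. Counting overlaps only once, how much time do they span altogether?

7 h 45 min

Merged: 04:00–07:00, 08:15–09:45, 11:30–14:45.
Lengths: 3 h + 1 h 30 min + 3 h 15 min = 7 h 45 min.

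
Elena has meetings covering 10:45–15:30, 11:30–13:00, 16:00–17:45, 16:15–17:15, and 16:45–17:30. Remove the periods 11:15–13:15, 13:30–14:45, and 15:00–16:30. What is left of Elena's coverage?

First set merges to 10:45-15:30, 16:00-17:45.
10:45-15:30 minus B → 10:45-11:15, 13:15-13:30, 14:45-15:00.
16:00-17:45 minus B → 16:30-17:45.

10:45-11:15, 13:15-13:30, 14:45-15:00, 16:30-17:45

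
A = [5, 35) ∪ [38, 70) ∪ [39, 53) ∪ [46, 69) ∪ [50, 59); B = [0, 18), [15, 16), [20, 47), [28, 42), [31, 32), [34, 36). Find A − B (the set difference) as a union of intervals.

First set merges to [5, 35), [38, 70).
Second set merges to [0, 18), [20, 47).
[5, 35) \ B = [18, 20).
[38, 70) \ B = [47, 70).

[18, 20) ∪ [47, 70)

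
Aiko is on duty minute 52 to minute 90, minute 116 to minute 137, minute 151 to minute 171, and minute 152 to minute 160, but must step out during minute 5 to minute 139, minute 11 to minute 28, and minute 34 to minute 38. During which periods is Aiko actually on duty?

First set merges to minute 52 to minute 90, minute 116 to minute 137, minute 151 to minute 171.
Second set merges to minute 5 to minute 139.
minute 52 to minute 90: fully covered by B → removed.
minute 116 to minute 137: fully covered by B → removed.
minute 151 to minute 171: no B overlap → unchanged.

minute 151 to minute 171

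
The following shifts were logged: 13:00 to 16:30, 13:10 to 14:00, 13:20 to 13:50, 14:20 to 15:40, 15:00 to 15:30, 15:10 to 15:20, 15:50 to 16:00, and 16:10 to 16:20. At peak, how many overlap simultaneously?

4

Sweep endpoints in order; track running count of active intervals.
Peak of 4 reached at 15:10.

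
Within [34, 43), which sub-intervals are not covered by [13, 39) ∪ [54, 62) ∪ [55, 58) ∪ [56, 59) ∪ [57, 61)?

[39, 43)

The merged coverage is [13, 39), [54, 62).
Uncovered inside [34, 43): [39, 43).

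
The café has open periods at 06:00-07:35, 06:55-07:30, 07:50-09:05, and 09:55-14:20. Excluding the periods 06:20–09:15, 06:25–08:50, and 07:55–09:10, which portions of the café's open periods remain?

06:00–06:20, 09:55–14:20

A, merged: 06:00–07:35, 07:50–09:05, 09:55–14:20.
B, merged: 06:20–09:15.
06:00–07:35 minus B → 06:00–06:20.
07:50–09:05: fully covered by B → removed.
09:55–14:20: no B overlap → unchanged.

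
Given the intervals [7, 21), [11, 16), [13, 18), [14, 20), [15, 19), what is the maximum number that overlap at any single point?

Walk the sorted start/end points keeping a running depth.
The depth first hits 5 at 15.

5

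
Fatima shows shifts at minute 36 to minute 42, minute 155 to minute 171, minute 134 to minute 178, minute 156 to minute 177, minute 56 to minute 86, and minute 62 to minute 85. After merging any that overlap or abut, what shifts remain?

Sort by start: minute 36 to minute 42, minute 56 to minute 86, minute 62 to minute 85, minute 134 to minute 178, minute 155 to minute 171, minute 156 to minute 177.
minute 56 to minute 86 is disjoint → start new block.
minute 62 to minute 85 overlaps/touches minute 56 to minute 86 → extend to minute 56 to minute 86.
minute 134 to minute 178 is disjoint → start new block.
minute 155 to minute 171 overlaps/touches minute 134 to minute 178 → extend to minute 134 to minute 178.
minute 156 to minute 177 overlaps/touches minute 134 to minute 178 → extend to minute 134 to minute 178.

minute 36 to minute 42, minute 56 to minute 86, minute 134 to minute 178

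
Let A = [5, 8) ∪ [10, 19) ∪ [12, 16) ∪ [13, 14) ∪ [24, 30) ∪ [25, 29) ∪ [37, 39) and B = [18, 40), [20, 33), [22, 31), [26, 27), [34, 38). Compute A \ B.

[5, 8) ∪ [10, 18)

Merge the first list: [5, 8), [10, 19), [24, 30), [37, 39).
Merge the second list: [18, 40).
[5, 8): no B overlap → unchanged.
[10, 19) minus B → [10, 18).
[24, 30): fully covered by B → removed.
[37, 39): fully covered by B → removed.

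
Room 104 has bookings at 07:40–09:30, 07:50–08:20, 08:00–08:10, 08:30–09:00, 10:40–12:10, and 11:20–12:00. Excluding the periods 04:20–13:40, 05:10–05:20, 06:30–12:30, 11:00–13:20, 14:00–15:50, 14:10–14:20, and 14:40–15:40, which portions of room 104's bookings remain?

First set merges to 07:40-09:30, 10:40-12:10.
Second set merges to 04:20-13:40, 14:00-15:50.
07:40-09:30: fully covered by B → removed.
10:40-12:10: fully covered by B → removed.

none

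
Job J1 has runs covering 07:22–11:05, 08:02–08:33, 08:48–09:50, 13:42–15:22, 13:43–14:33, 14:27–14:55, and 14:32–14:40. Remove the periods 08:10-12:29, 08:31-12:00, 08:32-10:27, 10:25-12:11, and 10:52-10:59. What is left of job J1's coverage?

07:22–08:10, 13:42–15:22

First set merges to 07:22–11:05, 13:42–15:22.
Second set merges to 08:10–12:29.
07:22–11:05 minus B → 07:22–08:10.
13:42–15:22: no B overlap → unchanged.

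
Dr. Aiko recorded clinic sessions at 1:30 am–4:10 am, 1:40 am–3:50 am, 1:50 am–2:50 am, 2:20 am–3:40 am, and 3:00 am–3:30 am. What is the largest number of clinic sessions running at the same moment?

4

Walk the sorted start/end points keeping a running depth.
The depth first hits 4 at 2:20 am.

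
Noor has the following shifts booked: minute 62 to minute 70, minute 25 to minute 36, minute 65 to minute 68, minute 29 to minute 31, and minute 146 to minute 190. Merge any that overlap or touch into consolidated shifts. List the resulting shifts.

minute 25 to minute 36, minute 62 to minute 70, minute 146 to minute 190

Sort by start: minute 25 to minute 36, minute 29 to minute 31, minute 62 to minute 70, minute 65 to minute 68, minute 146 to minute 190.
minute 29 to minute 31 overlaps/touches minute 25 to minute 36 → extend to minute 25 to minute 36.
minute 62 to minute 70 is disjoint → start new block.
minute 65 to minute 68 overlaps/touches minute 62 to minute 70 → extend to minute 62 to minute 70.
minute 146 to minute 190 is disjoint → start new block.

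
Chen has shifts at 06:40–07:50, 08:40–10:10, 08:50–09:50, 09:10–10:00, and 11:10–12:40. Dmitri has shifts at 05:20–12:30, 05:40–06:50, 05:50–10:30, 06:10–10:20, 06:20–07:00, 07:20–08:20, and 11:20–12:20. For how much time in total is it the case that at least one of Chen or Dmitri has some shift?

7 h 20 min

Merge the first list: 06:40-07:50, 08:40-10:10, 11:10-12:40.
Merge the second list: 05:20-12:30.
A ∪ B = 05:20-12:40.
Total: 7 h 20 min.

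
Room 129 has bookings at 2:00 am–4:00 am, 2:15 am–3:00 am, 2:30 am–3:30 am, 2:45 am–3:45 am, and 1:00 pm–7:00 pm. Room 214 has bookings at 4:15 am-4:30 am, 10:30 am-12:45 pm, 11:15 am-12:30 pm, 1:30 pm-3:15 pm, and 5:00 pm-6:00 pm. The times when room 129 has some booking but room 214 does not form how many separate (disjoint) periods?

4

A, merged: 2:00 am-4:00 am, 1:00 pm-7:00 pm.
B, merged: 4:15 am-4:30 am, 10:30 am-12:45 pm, 1:30 pm-3:15 pm, 5:00 pm-6:00 pm.
A \ B = 2:00 am-4:00 am, 1:00 pm-1:30 pm, 3:15 pm-5:00 pm, 6:00 pm-7:00 pm.
That is 4 disjoint pieces.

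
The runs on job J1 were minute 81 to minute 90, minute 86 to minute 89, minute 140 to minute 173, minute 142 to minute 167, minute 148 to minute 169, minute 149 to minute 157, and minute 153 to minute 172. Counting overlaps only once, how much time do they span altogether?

42 minutes

Merged: minute 81 to minute 90, minute 140 to minute 173.
Lengths: 9 minutes + 33 minutes = 42 minutes.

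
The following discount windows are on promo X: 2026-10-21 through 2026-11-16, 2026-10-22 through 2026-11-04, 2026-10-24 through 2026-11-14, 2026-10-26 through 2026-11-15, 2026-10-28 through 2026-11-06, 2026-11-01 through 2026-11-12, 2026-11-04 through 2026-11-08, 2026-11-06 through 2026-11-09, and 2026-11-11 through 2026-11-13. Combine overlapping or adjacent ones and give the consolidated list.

2026-10-21 through 2026-11-16

2026-10-22 through 2026-11-04 overlaps/touches 2026-10-21 through 2026-11-16 → extend to 2026-10-21 through 2026-11-16.
2026-10-24 through 2026-11-14 overlaps/touches 2026-10-21 through 2026-11-16 → extend to 2026-10-21 through 2026-11-16.
2026-10-26 through 2026-11-15 overlaps/touches 2026-10-21 through 2026-11-16 → extend to 2026-10-21 through 2026-11-16.
2026-10-28 through 2026-11-06 overlaps/touches 2026-10-21 through 2026-11-16 → extend to 2026-10-21 through 2026-11-16.
2026-11-01 through 2026-11-12 overlaps/touches 2026-10-21 through 2026-11-16 → extend to 2026-10-21 through 2026-11-16.
2026-11-04 through 2026-11-08 overlaps/touches 2026-10-21 through 2026-11-16 → extend to 2026-10-21 through 2026-11-16.
2026-11-06 through 2026-11-09 overlaps/touches 2026-10-21 through 2026-11-16 → extend to 2026-10-21 through 2026-11-16.
2026-11-11 through 2026-11-13 overlaps/touches 2026-10-21 through 2026-11-16 → extend to 2026-10-21 through 2026-11-16.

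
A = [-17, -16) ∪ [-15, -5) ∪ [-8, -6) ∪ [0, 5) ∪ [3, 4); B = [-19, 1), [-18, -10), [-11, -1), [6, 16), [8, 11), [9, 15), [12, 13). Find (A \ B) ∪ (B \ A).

[-19, -17) ∪ [-16, -15) ∪ [-5, 0) ∪ [1, 5) ∪ [6, 16)

A, merged: [-17, -16), [-15, -5), [0, 5).
B, merged: [-19, 1), [6, 16).
A but not B: [1, 5).
B but not A: [-19, -17), [-16, -15), [-5, 0), [6, 16).
Combining gives A △ B.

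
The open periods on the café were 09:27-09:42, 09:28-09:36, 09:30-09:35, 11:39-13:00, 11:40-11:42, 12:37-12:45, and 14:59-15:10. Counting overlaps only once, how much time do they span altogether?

Merged: 09:27-09:42, 11:39-13:00, 14:59-15:10.
Lengths: 15 min + 1 h 21 min + 11 min = 1 h 47 min.

1 h 47 min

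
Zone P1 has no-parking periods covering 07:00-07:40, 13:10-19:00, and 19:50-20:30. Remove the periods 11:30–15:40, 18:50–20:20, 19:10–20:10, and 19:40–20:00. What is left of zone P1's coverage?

07:00–07:40, 15:40–18:50, 20:20–20:30

Merge the second list: 11:30–15:40, 18:50–20:20.
07:00–07:40: nothing removed.
13:10–19:00 \ B = 15:40–18:50.
19:50–20:30 \ B = 20:20–20:30.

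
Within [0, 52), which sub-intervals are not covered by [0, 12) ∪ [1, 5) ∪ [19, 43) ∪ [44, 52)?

[12, 19) ∪ [43, 44)

After merging, the occupied span is [0, 12), [19, 43), [44, 52).
Gaps within [0, 52): [12, 19), [43, 44).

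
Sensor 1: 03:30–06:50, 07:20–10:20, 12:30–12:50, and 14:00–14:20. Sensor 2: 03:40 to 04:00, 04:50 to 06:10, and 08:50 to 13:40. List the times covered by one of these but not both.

03:30–03:40, 04:00–04:50, 06:10–06:50, 07:20–08:50, 10:20–12:30, 12:50–13:40, 14:00–14:20

A \ B = 03:30–03:40, 04:00–04:50, 06:10–06:50, 07:20–08:50, 14:00–14:20.
B \ A = 10:20–12:30, 12:50–13:40.
Union of the two gives the symmetric difference.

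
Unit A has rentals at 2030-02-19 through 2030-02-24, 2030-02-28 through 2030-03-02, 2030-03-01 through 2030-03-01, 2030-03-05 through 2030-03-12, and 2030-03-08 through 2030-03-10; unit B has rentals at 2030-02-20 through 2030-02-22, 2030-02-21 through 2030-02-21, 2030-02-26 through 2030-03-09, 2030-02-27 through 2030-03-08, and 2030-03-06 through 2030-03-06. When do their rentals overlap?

First set merges to 2030-02-19 through 2030-02-24, 2030-02-28 through 2030-03-02, 2030-03-05 through 2030-03-12.
Second set merges to 2030-02-20 through 2030-02-22, 2030-02-26 through 2030-03-09.
2030-02-19 through 2030-02-24 ∩ B → 2030-02-20 through 2030-02-22.
2030-02-28 through 2030-03-02 ∩ B → 2030-02-28 through 2030-03-02.
2030-03-05 through 2030-03-12 ∩ B → 2030-03-05 through 2030-03-09.

2030-02-20 through 2030-02-22, 2030-02-28 through 2030-03-02, 2030-03-05 through 2030-03-09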